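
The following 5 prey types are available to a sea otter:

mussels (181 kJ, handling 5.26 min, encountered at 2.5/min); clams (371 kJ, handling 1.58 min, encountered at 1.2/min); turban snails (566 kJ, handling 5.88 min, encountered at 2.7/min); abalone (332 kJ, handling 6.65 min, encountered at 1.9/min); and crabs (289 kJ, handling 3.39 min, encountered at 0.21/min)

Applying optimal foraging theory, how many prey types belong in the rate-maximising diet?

Rank by E/h (kJ/min): clams 235, turban snails 96.3, crabs 85.3, abalone 49.9, mussels 34.4. Include each in turn until the next type's E/h falls below the running intake rate.
Rate on top 1: 153.7. turban snails: 96.3 < 153.7 → exclude; stop.
Optimal diet: clams — 1 of 5 types.

1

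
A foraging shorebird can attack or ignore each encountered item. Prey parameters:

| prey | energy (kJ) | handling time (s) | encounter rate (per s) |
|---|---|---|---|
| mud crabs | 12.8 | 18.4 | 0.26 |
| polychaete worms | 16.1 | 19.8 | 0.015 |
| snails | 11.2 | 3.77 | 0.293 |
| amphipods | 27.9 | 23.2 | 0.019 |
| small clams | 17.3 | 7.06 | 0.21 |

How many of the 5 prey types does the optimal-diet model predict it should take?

Rank by E/h (kJ/s): snails 2.97, small clams 2.45, amphipods 1.2, polychaete worms 0.813, mud crabs 0.696. Include each in turn until the next type's E/h falls below the running intake rate.
Rate on top 1: 1.559. small clams: 2.45 > 1.559 → include.
Rate on top 2: 1.928. amphipods: 1.2 < 1.928 → exclude; stop.
Optimal diet: snails, small clams — 2 of 5 types.

2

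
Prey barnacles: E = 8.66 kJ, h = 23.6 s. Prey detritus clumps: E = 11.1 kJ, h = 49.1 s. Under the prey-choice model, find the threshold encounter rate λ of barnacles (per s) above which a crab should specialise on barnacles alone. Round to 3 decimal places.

0.068 per s

The zero-one rule: include detritus clumps iff E₂/h₂ > λE₁/(1+λh₁). Equality gives the switch point.
λE₁h₂ = E₂ + λE₂h₁ ⇒ λ = E₂/(E₁h₂ − E₂h₁) = 11.1/(425.2 − 262) = 0.068 per s.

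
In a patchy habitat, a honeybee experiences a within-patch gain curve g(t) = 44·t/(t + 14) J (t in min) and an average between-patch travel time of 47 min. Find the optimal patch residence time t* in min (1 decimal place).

25.7 min

Maximise g(t)/(T+t): set derivative to zero → g'(t)(T+t) = g(t).
g'(t) = 44·14/(t + 14)². Setting 44·14/(t+14)² = 44t/[(t+14)(47+t)] gives 14(47+t) = t(t+14), so t² = 14×47 = 658.
t* = √658 = 25.65 min.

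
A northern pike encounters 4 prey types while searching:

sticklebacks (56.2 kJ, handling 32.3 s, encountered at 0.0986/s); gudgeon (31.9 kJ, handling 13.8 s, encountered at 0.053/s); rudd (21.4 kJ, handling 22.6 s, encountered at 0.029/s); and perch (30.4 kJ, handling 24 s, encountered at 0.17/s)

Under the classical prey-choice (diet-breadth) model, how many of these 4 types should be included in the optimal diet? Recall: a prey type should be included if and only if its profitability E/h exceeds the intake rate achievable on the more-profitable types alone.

Profitabilities (E/h, kJ/s): gudgeon 2.31, sticklebacks 1.74, perch 1.27, rudd 0.947. Add prey in this order while the next type's profitability exceeds the intake rate on those already taken.
Rate on top 1: 0.9765. sticklebacks: 1.74 > 0.9765 → include.
Rate on top 2: 1.471. perch: 1.27 < 1.471 → exclude; stop.
Optimal diet: gudgeon, sticklebacks — 2 of 4 types.

2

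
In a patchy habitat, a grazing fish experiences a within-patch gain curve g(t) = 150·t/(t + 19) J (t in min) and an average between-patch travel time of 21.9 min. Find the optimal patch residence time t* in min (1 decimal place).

Optimal t* satisfies g'(t*) = g(t*)/(T + t*).
g'(t) = 150·19/(t + 19)². Setting 150·19/(t+19)² = 150t/[(t+19)(21.9+t)] gives 19(21.9+t) = t(t+19), so t² = 19×21.9 = 416.1.
t* = √416.1 = 20.4 min.

20.4 min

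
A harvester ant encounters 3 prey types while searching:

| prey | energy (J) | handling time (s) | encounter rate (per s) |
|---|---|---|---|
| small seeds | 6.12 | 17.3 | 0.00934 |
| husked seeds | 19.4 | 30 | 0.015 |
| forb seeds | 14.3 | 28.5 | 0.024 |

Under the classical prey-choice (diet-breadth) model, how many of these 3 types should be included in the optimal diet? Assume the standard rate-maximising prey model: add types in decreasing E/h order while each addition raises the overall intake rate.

Rank by E/h (J/s): husked seeds 0.647, forb seeds 0.502, small seeds 0.354. Include each in turn until the next type's E/h falls below the running intake rate.
Rate on top 1: 0.2007. forb seeds: 0.502 > 0.2007 → include.
Rate on top 2: 0.2972. small seeds: 0.354 > 0.2972 → include.
Optimal diet: husked seeds, forb seeds, small seeds — 3 of 3 types.

3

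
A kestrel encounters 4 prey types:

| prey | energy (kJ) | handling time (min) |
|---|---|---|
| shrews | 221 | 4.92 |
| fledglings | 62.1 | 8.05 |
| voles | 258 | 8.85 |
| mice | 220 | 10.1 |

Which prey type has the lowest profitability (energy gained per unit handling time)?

fledglings

In descending order of E/h:
shrews: 221/4.92 = 44.9 kJ/min
voles: 258/8.85 = 29.2 kJ/min
mice: 220/10.1 = 21.8 kJ/min
fledglings: 62.1/8.05 = 7.71 kJ/min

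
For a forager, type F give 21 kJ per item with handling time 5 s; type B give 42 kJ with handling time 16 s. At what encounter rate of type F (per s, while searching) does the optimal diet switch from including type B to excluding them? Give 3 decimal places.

0.333 per s

At the threshold, the rate on type F alone equals the profitability of type B: λ·21/(1 + λ·5) = 42/16 = 2.625.
Rearranging, λ(21 − 2.625×5) = 2.625, so λ = 2.625/7.875 = 0.3333 per s.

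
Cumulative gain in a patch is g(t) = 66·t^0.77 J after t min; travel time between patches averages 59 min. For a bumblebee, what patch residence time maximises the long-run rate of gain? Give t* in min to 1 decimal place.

197.5 min

Optimal t* satisfies g'(t*) = g(t*)/(T + t*).
g'(t) = 0.77·66·t^-0.23. Setting 0.77·66·t^-0.23 = 66·t^0.77/(59+t) gives 0.77(59+t) = t, so 0.23·t = 0.77×59.
t* = 0.77×59/0.23 = 197.5 min.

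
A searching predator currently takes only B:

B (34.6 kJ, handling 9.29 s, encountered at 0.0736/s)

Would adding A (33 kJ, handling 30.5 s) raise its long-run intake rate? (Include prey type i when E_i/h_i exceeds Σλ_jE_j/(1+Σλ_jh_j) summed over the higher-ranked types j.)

No

On B alone, R = ΣλE/(1+Σλh) = 2.547/1.684 = 1.512 kJ/s.
Profitability of A: 33/30.5 = 1.082 kJ/s.
Since 1.082 < R, time spent handling A is better spent searching.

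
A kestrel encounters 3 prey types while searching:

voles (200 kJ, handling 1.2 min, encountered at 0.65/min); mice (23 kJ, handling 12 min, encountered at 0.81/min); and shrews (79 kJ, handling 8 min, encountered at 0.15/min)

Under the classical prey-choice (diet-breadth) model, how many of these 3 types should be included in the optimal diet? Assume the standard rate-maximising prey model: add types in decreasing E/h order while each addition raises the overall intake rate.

1

E/h in descending order: voles 167, shrews 9.88, mice 1.92 kJ/min. The optimal diet is the largest prefix of this list for which every included type satisfies E_i/h_i > R on the types above it.
Rate on top 1: 73.03. shrews: 9.88 < 73.03 → exclude; stop.
Optimal diet: voles — 1 of 3 types.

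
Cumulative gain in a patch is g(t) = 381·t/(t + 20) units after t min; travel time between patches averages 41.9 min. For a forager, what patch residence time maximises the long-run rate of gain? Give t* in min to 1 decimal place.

28.9 min

Maximise g(t)/(T+t): set derivative to zero → g'(t)(T+t) = g(t).
g'(t) = 381·20/(t + 20)². Setting 381·20/(t+20)² = 381t/[(t+20)(41.9+t)] gives 20(41.9+t) = t(t+20), so t² = 20×41.9 = 838.
t* = √838 = 28.95 min.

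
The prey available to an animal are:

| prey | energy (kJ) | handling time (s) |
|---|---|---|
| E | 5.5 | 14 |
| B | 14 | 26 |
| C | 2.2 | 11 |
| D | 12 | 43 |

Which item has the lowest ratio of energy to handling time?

Profitability E/h (kJ/s): E = 5.5/14 = 0.393, B = 14/26 = 0.538, C = 2.2/11 = 0.2, D = 12/43 = 0.279.
Ranked: B > E > D > C.

C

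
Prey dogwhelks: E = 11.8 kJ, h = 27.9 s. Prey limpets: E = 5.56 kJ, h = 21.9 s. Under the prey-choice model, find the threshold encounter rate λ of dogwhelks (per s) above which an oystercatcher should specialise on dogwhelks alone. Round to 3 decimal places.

At the threshold, the rate on dogwhelks alone equals the profitability of limpets: λ·11.8/(1 + λ·27.9) = 5.56/21.9 = 0.2539.
Rearranging, λ(11.8 − 0.2539×27.9) = 0.2539, so λ = 0.2539/4.717 = 0.05383 per s.

0.054 per s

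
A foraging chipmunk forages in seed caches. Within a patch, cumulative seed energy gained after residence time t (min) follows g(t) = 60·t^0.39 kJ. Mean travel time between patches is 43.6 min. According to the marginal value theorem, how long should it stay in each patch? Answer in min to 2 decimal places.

27.88 min

Maximise g(t)/(T+t): set derivative to zero → g'(t)(T+t) = g(t).
g'(t) = 0.39·60·t^-0.61. Setting 0.39·60·t^-0.61 = 60·t^0.39/(43.6+t) gives 0.39(43.6+t) = t, so 0.61·t = 0.39×43.6.
t* = 0.39×43.6/0.61 = 27.88 min.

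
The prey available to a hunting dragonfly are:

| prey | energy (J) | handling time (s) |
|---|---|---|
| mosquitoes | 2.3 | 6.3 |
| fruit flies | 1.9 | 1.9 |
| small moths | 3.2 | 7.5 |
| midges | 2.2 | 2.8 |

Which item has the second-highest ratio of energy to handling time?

midges

In descending order of E/h:
fruit flies: 1.9/1.9 = 1 J/s
midges: 2.2/2.8 = 0.786 J/s
small moths: 3.2/7.5 = 0.427 J/s
mosquitoes: 2.3/6.3 = 0.365 J/s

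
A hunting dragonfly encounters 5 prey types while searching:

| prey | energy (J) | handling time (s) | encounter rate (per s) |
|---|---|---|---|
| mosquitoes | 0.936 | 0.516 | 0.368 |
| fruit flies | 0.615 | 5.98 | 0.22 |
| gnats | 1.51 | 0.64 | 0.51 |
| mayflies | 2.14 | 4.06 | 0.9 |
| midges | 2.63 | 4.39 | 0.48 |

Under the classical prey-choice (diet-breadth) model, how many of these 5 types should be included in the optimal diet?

2

Profitabilities (E/h, J/s): gnats 2.36, mosquitoes 1.81, midges 0.599, mayflies 0.527, fruit flies 0.103. Add prey in this order while the next type's profitability exceeds the intake rate on those already taken.
Rate on top 1: 0.5806. mosquitoes: 1.81 > 0.5806 → include.
Rate on top 2: 0.7351. midges: 0.599 < 0.7351 → exclude; stop.
Optimal diet: gnats, mosquitoes — 2 of 5 types.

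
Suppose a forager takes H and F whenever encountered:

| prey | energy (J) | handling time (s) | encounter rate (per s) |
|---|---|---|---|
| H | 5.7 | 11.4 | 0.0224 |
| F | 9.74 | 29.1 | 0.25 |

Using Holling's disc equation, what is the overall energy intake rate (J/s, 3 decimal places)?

R = Σλ_iE_i / (1 + Σλ_ih_i)
Numerator: 0.0224×5.7 + 0.25×9.74 = 2.563
Denominator: 1 + 0.0224×11.4 + 0.25×29.1 = 8.53
R = 2.563/8.53 = 0.3004 J/s

0.300 J/s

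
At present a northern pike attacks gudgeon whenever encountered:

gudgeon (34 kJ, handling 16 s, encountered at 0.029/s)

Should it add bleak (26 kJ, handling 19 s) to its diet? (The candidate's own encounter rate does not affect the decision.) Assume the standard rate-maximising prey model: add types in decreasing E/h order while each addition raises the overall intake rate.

Yes

On gudgeon alone, R = ΣλE/(1+Σλh) = 0.986/1.464 = 0.6735 kJ/s.
bleak: E/h = 26/19 = 1.368 kJ/s.
Since 1.368 > R, including bleak increases the long-run rate.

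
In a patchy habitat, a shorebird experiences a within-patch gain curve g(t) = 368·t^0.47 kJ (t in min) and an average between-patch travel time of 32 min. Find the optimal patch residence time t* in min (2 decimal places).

Maximise g(t)/(T+t): set derivative to zero → g'(t)(T+t) = g(t).
g'(t) = 0.47·368·t^-0.53. Setting 0.47·368·t^-0.53 = 368·t^0.47/(32+t) gives 0.47(32+t) = t, so 0.53·t = 0.47×32.
t* = 0.47×32/0.53 = 28.38 min.

28.38 min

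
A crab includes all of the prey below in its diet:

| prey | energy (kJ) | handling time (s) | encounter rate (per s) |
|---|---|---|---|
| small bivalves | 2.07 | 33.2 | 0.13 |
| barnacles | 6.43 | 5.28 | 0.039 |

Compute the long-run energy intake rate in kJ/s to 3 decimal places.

0.094 kJ/s

R = Σλ_iE_i / (1 + Σλ_ih_i)
Numerator: 0.13×2.07 + 0.039×6.43 = 0.5199
Denominator: 1 + 0.13×33.2 + 0.039×5.28 = 5.522
R = 0.5199/5.522 = 0.09415 kJ/s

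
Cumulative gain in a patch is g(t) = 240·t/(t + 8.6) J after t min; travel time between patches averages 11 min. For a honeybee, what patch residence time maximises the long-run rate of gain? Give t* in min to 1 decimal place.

9.7 min

By the marginal value theorem, leave when the instantaneous gain rate g'(t) equals the habitat-wide average g(t)/(T + t).
g'(t) = 240·8.6/(t + 8.6)². Setting 240·8.6/(t+8.6)² = 240t/[(t+8.6)(11+t)] gives 8.6(11+t) = t(t+8.6), so t² = 8.6×11 = 94.6.
t* = √94.6 = 9.726 min.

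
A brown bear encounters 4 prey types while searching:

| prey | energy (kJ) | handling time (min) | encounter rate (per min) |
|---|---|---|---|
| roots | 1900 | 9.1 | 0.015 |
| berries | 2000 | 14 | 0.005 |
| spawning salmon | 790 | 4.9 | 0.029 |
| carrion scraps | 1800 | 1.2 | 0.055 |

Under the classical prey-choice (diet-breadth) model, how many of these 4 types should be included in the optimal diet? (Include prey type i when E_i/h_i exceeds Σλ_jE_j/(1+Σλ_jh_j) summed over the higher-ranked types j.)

Rank by E/h (kJ/min): carrion scraps 1.5e+03, roots 209, spawning salmon 161, berries 143. Include each in turn until the next type's E/h falls below the running intake rate.
Rate on top 1: 92.87. roots: 209 > 92.87 → include.
Rate on top 2: 106. spawning salmon: 161 > 106 → include.
Rate on top 3: 111.9. berries: 143 > 111.9 → include.
Optimal diet: carrion scraps, roots, spawning salmon, berries — 4 of 4 types.

4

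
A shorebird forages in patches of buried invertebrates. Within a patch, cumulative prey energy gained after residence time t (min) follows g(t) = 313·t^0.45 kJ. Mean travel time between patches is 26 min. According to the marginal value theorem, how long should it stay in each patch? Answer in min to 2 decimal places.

21.27 min

By the marginal value theorem, leave when the instantaneous gain rate g'(t) equals the habitat-wide average g(t)/(T + t).
g'(t) = 0.45·313·t^-0.55. Setting 0.45·313·t^-0.55 = 313·t^0.45/(26+t) gives 0.45(26+t) = t, so 0.55·t = 0.45×26.
t* = 0.45×26/0.55 = 21.27 min.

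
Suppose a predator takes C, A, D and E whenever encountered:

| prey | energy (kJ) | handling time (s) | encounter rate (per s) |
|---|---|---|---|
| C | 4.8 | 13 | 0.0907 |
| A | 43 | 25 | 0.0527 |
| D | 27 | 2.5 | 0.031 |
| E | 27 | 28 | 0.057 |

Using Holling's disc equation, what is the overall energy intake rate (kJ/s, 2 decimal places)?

0.98 kJ/s

R = (0.0907×4.8 + 0.0527×43 + 0.031×27 + 0.057×27) / (1 + 0.0907×13 + 0.0527×25 + 0.031×2.5 + 0.057×28) = 5.077/5.17 = 0.9821 kJ/s.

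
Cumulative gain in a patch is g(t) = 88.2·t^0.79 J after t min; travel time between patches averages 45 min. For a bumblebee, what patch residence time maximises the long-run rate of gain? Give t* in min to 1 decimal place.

Maximise g(t)/(T+t): set derivative to zero → g'(t)(T+t) = g(t).
g'(t) = 0.79·88.2·t^-0.21. Setting 0.79·88.2·t^-0.21 = 88.2·t^0.79/(45+t) gives 0.79(45+t) = t, so 0.21·t = 0.79×45.
t* = 0.79×45/0.21 = 169.3 min.

169.3 min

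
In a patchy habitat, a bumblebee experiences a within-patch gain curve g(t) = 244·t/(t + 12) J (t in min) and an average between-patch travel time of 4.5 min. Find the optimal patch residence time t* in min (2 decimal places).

7.35 min

Maximise g(t)/(T+t): set derivative to zero → g'(t)(T+t) = g(t).
g'(t) = 244·12/(t + 12)². Setting 244·12/(t+12)² = 244t/[(t+12)(4.5+t)] gives 12(4.5+t) = t(t+12), so t² = 12×4.5 = 54.
t* = √54 = 7.348 min.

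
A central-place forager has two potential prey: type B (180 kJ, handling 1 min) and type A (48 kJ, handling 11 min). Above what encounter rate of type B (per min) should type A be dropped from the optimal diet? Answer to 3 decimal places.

At the threshold, the rate on type B alone equals the profitability of type A: λ·180/(1 + λ·1) = 48/11 = 4.364.
Rearranging, λ(180 − 4.364×1) = 4.364, so λ = 4.364/175.6 = 0.02484 per min.

0.025 per min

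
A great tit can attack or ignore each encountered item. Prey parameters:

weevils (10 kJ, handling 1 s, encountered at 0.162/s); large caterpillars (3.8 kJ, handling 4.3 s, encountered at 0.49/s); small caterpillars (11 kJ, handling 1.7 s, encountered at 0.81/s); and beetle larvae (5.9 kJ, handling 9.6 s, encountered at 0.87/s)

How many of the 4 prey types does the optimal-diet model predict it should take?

2

Rank by E/h (kJ/s): weevils 10, small caterpillars 6.47, large caterpillars 0.884, beetle larvae 0.615. Include each in turn until the next type's E/h falls below the running intake rate.
Rate on top 1: 1.394. small caterpillars: 6.47 > 1.394 → include.
Rate on top 2: 4.147. large caterpillars: 0.884 < 4.147 → exclude; stop.
Optimal diet: weevils, small caterpillars — 2 of 4 types.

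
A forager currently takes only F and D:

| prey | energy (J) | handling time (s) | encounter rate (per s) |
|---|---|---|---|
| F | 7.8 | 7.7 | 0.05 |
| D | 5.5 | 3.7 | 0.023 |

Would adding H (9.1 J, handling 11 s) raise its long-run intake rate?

Current rate: (0.05×7.8 + 0.023×5.5)/(1 + 0.05×7.7 + 0.023×3.7) = 0.3513 J/s.
H: E/h = 9.1/11 = 0.8273 J/s.
Since 0.8273 > R, including H increases the long-run rate.

Yes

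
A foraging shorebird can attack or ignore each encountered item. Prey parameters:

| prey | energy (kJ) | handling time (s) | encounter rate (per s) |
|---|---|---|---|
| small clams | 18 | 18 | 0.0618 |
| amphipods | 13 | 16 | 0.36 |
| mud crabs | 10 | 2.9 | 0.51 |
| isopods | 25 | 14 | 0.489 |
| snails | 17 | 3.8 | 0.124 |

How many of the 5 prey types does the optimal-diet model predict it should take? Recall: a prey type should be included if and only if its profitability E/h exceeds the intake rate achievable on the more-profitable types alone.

Rank by E/h (kJ/s): snails 4.47, mud crabs 3.45, isopods 1.79, small clams 1, amphipods 0.812. Include each in turn until the next type's E/h falls below the running intake rate.
Rate on top 1: 1.433. mud crabs: 3.45 > 1.433 → include.
Rate on top 2: 2.443. isopods: 1.79 < 2.443 → exclude; stop.
Optimal diet: snails, mud crabs — 2 of 5 types.

2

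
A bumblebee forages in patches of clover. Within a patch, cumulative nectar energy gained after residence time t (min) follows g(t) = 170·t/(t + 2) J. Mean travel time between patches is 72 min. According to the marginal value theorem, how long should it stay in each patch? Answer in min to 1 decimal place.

By the marginal value theorem, leave when the instantaneous gain rate g'(t) equals the habitat-wide average g(t)/(T + t).
g'(t) = 170·2/(t + 2)². Setting 170·2/(t+2)² = 170t/[(t+2)(72+t)] gives 2(72+t) = t(t+2), so t² = 2×72 = 144.
t* = √144 = 12 min.

12.0 min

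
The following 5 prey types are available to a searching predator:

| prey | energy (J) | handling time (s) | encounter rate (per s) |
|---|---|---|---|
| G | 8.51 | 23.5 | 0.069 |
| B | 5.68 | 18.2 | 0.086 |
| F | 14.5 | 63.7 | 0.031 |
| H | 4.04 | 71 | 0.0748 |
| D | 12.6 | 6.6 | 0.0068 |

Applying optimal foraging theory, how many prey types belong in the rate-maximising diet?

3

Rank by E/h (J/s): D 1.91, G 0.362, B 0.312, F 0.228, H 0.0569. Include each in turn until the next type's E/h falls below the running intake rate.
Rate on top 1: 0.082. G: 0.362 > 0.082 → include.
Rate on top 2: 0.2524. B: 0.312 > 0.2524 → include.
Rate on top 3: 0.2744. F: 0.228 < 0.2744 → exclude; stop.
Optimal diet: D, G, B — 3 of 5 types.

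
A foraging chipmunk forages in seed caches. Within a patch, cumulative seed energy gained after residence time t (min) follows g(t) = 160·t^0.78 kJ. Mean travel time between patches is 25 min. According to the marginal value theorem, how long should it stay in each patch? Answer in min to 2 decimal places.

88.64 min

Maximise g(t)/(T+t): set derivative to zero → g'(t)(T+t) = g(t).
g'(t) = 0.78·160·t^-0.22. Setting 0.78·160·t^-0.22 = 160·t^0.78/(25+t) gives 0.78(25+t) = t, so 0.22·t = 0.78×25.
t* = 0.78×25/0.22 = 88.64 min.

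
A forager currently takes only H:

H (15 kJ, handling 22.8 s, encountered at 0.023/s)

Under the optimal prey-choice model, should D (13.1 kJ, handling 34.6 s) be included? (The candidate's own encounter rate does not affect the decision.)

Yes

On H alone, R = ΣλE/(1+Σλh) = 0.345/1.524 = 0.2263 kJ/s.
Profitability of D: 13.1/34.6 = 0.3786 kJ/s.
0.3786 > 0.2263, so adding D raises the average — include it.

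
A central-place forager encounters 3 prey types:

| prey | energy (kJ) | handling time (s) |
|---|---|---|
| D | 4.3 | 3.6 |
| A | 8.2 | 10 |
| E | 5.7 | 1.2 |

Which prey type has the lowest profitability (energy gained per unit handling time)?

A

Profitability E/h (kJ/s): D = 4.3/3.6 = 1.19, A = 8.2/10 = 0.82, E = 5.7/1.2 = 4.75.
Ranked: E > D > A.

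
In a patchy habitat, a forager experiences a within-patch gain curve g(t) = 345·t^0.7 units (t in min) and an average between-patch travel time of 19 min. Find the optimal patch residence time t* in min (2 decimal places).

By the marginal value theorem, leave when the instantaneous gain rate g'(t) equals the habitat-wide average g(t)/(T + t).
g'(t) = 0.7·345·t^-0.3. Setting 0.7·345·t^-0.3 = 345·t^0.7/(19+t) gives 0.7(19+t) = t, so 0.30·t = 0.7×19.
t* = 0.7×19/0.30 = 44.33 min.

44.33 min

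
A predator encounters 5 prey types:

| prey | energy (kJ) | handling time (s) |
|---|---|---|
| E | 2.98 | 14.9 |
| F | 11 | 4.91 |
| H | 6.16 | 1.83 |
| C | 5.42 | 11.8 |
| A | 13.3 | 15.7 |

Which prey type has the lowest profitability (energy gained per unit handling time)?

In descending order of E/h:
H: 6.16/1.83 = 3.37 kJ/s
F: 11/4.91 = 2.24 kJ/s
A: 13.3/15.7 = 0.847 kJ/s
C: 5.42/11.8 = 0.459 kJ/s
E: 2.98/14.9 = 0.2 kJ/s

E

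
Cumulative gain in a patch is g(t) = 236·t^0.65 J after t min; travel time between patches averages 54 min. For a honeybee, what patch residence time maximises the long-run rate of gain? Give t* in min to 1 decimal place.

100.3 min

Maximise g(t)/(T+t): set derivative to zero → g'(t)(T+t) = g(t).
g'(t) = 0.65·236·t^-0.35. Setting 0.65·236·t^-0.35 = 236·t^0.65/(54+t) gives 0.65(54+t) = t, so 0.35·t = 0.65×54.
t* = 0.65×54/0.35 = 100.3 min.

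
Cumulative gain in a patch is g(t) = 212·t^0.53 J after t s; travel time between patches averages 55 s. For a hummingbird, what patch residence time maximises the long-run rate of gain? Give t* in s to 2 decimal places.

62.02 s

Maximise g(t)/(T+t): set derivative to zero → g'(t)(T+t) = g(t).
g'(t) = 0.53·212·t^-0.47. Setting 0.53·212·t^-0.47 = 212·t^0.53/(55+t) gives 0.53(55+t) = t, so 0.47·t = 0.53×55.
t* = 0.53×55/0.47 = 62.02 s.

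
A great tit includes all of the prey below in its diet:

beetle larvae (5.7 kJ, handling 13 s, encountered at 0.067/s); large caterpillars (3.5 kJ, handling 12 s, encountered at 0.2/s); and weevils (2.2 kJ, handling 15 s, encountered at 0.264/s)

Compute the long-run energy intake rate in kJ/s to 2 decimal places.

0.20 kJ/s

R = Σλ_iE_i / (1 + Σλ_ih_i)
Numerator: 0.067×5.7 + 0.2×3.5 + 0.264×2.2 = 1.663
Denominator: 1 + 0.067×13 + 0.2×12 + 0.264×15 = 8.231
R = 1.663/8.231 = 0.202 kJ/s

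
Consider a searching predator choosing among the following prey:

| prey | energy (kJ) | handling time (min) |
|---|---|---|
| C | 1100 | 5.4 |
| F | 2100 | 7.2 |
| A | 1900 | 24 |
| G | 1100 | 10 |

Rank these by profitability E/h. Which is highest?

In descending order of E/h:
F: 2100/7.2 = 292 kJ/min
C: 1100/5.4 = 204 kJ/min
G: 1100/10 = 110 kJ/min
A: 1900/24 = 79.2 kJ/min

F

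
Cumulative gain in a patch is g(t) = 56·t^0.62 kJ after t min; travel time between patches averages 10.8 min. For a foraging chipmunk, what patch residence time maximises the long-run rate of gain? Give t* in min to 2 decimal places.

Maximise g(t)/(T+t): set derivative to zero → g'(t)(T+t) = g(t).
g'(t) = 0.62·56·t^-0.38. Setting 0.62·56·t^-0.38 = 56·t^0.62/(10.8+t) gives 0.62(10.8+t) = t, so 0.38·t = 0.62×10.8.
t* = 0.62×10.8/0.38 = 17.62 min.

17.62 min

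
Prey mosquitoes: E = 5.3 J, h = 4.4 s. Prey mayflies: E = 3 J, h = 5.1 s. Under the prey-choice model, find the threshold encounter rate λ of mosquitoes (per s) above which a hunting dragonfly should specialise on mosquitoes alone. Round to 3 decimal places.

The zero-one rule: include mayflies iff E₂/h₂ > λE₁/(1+λh₁). Equality gives the switch point.
λE₁h₂ = E₂ + λE₂h₁ ⇒ λ = E₂/(E₁h₂ − E₂h₁) = 3/(27.03 − 13.2) = 0.2169 per s.

0.217 per s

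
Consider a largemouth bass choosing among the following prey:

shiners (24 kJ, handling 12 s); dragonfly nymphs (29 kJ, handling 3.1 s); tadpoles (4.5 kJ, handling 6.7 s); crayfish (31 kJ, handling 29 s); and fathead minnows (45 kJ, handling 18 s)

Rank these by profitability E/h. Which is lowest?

tadpoles

In descending order of E/h:
dragonfly nymphs: 29/3.1 = 9.35 kJ/s
fathead minnows: 45/18 = 2.5 kJ/s
shiners: 24/12 = 2 kJ/s
crayfish: 31/29 = 1.07 kJ/s
tadpoles: 4.5/6.7 = 0.672 kJ/s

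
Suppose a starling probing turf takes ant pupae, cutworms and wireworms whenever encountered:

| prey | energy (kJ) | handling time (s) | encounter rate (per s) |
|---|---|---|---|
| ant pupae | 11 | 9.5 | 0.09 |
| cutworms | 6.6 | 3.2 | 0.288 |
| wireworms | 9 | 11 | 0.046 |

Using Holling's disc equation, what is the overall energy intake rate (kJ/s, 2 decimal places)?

1.01 kJ/s

R = Σλ_iE_i / (1 + Σλ_ih_i)
Numerator: 0.09×11 + 0.288×6.6 + 0.046×9 = 3.305
Denominator: 1 + 0.09×9.5 + 0.288×3.2 + 0.046×11 = 3.283
R = 3.305/3.283 = 1.007 kJ/s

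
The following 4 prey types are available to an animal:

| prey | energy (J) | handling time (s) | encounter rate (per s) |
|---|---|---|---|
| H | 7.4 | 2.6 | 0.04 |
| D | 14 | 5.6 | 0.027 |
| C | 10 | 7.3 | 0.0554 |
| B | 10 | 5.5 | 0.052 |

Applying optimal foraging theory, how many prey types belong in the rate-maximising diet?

Rank by E/h (J/s): H 2.85, D 2.5, B 1.82, C 1.37. Include each in turn until the next type's E/h falls below the running intake rate.
Rate on top 1: 0.2681. D: 2.5 > 0.2681 → include.
Rate on top 2: 0.537. B: 1.82 > 0.537 → include.
Rate on top 3: 0.7747. C: 1.37 > 0.7747 → include.
Optimal diet: H, D, B, C — 4 of 4 types.

4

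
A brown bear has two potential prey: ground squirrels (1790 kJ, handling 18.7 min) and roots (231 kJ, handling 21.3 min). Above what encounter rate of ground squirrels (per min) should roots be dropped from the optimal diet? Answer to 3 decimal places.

0.007 per min

The zero-one rule: include roots iff E₂/h₂ > λE₁/(1+λh₁). Equality gives the switch point.
λE₁h₂ = E₂ + λE₂h₁ ⇒ λ = E₂/(E₁h₂ − E₂h₁) = 231/(3.813e+04 − 4320) = 0.006833 per min.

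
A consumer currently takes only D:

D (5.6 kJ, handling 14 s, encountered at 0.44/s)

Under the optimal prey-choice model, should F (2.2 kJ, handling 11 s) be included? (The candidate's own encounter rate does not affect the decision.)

Current rate: (0.44×5.6)/(1 + 0.44×14) = 0.3441 kJ/s.
F: E/h = 2.2/11 = 0.2 kJ/s.
Since 0.2 < R, time spent handling F is better spent searching.

No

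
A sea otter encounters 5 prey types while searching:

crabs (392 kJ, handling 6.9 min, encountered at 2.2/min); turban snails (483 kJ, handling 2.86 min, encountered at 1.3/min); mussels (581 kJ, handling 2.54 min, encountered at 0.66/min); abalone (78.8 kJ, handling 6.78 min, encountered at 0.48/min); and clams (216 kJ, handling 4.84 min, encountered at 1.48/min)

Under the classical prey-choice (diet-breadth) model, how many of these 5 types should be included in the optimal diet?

E/h in descending order: mussels 229, turban snails 169, crabs 56.8, clams 44.6, abalone 11.6 kJ/min. The optimal diet is the largest prefix of this list for which every included type satisfies E_i/h_i > R on the types above it.
Rate on top 1: 143.3. turban snails: 169 > 143.3 → include.
Rate on top 2: 158.2. crabs: 56.8 < 158.2 → exclude; stop.
Optimal diet: mussels, turban snails — 2 of 5 types.

2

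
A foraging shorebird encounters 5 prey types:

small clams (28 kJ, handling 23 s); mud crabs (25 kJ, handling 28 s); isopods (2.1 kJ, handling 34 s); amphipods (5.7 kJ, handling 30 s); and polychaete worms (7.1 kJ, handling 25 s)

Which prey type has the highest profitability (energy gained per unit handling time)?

Profitability E/h (kJ/s): small clams = 28/23 = 1.22, mud crabs = 25/28 = 0.893, isopods = 2.1/34 = 0.0618, amphipods = 5.7/30 = 0.19, polychaete worms = 7.1/25 = 0.284.
Ranked: small clams > mud crabs > polychaete worms > amphipods > isopods.

small clams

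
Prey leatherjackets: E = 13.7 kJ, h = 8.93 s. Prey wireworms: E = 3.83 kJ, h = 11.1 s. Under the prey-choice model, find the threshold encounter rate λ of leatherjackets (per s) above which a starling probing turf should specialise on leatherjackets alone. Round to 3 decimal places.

0.032 per s

The zero-one rule: include wireworms iff E₂/h₂ > λE₁/(1+λh₁). Equality gives the switch point.
λE₁h₂ = E₂ + λE₂h₁ ⇒ λ = E₂/(E₁h₂ − E₂h₁) = 3.83/(152.1 − 34.2) = 0.03249 per s.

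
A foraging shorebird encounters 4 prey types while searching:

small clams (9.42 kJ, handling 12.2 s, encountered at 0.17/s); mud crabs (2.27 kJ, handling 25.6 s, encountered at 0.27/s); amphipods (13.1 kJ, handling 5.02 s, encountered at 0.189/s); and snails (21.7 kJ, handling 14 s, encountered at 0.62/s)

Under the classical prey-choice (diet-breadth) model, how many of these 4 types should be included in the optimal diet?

2

E/h in descending order: amphipods 2.61, snails 1.55, small clams 0.772, mud crabs 0.0887 kJ/s. The optimal diet is the largest prefix of this list for which every included type satisfies E_i/h_i > R on the types above it.
Rate on top 1: 1.27. snails: 1.55 > 1.27 → include.
Rate on top 2: 1.499. small clams: 0.772 < 1.499 → exclude; stop.
Optimal diet: amphipods, snails — 2 of 4 types.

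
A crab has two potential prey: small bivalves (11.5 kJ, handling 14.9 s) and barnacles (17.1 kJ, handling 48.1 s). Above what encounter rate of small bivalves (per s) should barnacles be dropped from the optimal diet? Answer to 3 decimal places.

At the threshold, the rate on small bivalves alone equals the profitability of barnacles: λ·11.5/(1 + λ·14.9) = 17.1/48.1 = 0.3555.
Rearranging, λ(11.5 − 0.3555×14.9) = 0.3555, so λ = 0.3555/6.203 = 0.05731 per s.

0.057 per s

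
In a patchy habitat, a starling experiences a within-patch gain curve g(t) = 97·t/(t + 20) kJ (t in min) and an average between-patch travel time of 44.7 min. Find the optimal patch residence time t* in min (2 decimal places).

29.90 min

Maximise g(t)/(T+t): set derivative to zero → g'(t)(T+t) = g(t).
g'(t) = 97·20/(t + 20)². Setting 97·20/(t+20)² = 97t/[(t+20)(44.7+t)] gives 20(44.7+t) = t(t+20), so t² = 20×44.7 = 894.
t* = √894 = 29.9 min.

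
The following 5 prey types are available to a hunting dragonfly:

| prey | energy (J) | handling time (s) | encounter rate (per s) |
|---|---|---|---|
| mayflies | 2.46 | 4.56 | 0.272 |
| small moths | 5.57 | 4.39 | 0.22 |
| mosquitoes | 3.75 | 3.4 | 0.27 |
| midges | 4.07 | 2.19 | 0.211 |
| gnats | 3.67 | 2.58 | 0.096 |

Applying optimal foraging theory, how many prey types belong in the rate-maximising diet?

4

Profitabilities (E/h, J/s): midges 1.86, gnats 1.42, small moths 1.27, mosquitoes 1.1, mayflies 0.539. Add prey in this order while the next type's profitability exceeds the intake rate on those already taken.
Rate on top 1: 0.5874. gnats: 1.42 > 0.5874 → include.
Rate on top 2: 0.7083. small moths: 1.27 > 0.7083 → include.
Rate on top 3: 0.9106. mosquitoes: 1.1 > 0.9106 → include.
Rate on top 4: 0.9598. mayflies: 0.539 < 0.9598 → exclude; stop.
Optimal diet: midges, gnats, small moths, mosquitoes — 4 of 5 types.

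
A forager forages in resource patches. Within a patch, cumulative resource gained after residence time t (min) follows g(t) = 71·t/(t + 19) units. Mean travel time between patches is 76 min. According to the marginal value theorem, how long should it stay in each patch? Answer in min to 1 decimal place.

38.0 min

Optimal t* satisfies g'(t*) = g(t*)/(T + t*).
g'(t) = 71·19/(t + 19)². Setting 71·19/(t+19)² = 71t/[(t+19)(76+t)] gives 19(76+t) = t(t+19), so t² = 19×76 = 1444.
t* = √1444 = 38 min.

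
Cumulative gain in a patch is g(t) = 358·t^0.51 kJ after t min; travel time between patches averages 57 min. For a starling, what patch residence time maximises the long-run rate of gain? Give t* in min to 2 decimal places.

By the marginal value theorem, leave when the instantaneous gain rate g'(t) equals the habitat-wide average g(t)/(T + t).
g'(t) = 0.51·358·t^-0.49. Setting 0.51·358·t^-0.49 = 358·t^0.51/(57+t) gives 0.51(57+t) = t, so 0.49·t = 0.51×57.
t* = 0.51×57/0.49 = 59.33 min.

59.33 min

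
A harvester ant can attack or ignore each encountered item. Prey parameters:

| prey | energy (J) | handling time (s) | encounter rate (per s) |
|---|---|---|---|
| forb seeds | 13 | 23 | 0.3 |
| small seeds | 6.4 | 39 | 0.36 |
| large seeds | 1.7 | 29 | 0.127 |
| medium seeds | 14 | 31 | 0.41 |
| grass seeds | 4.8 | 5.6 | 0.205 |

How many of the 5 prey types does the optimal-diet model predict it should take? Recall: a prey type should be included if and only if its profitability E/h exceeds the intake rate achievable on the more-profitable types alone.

2

E/h in descending order: grass seeds 0.857, forb seeds 0.565, medium seeds 0.452, small seeds 0.164, large seeds 0.0586 J/s. The optimal diet is the largest prefix of this list for which every included type satisfies E_i/h_i > R on the types above it.
Rate on top 1: 0.4581. forb seeds: 0.565 > 0.4581 → include.
Rate on top 2: 0.5398. medium seeds: 0.452 < 0.5398 → exclude; stop.
Optimal diet: grass seeds, forb seeds — 2 of 5 types.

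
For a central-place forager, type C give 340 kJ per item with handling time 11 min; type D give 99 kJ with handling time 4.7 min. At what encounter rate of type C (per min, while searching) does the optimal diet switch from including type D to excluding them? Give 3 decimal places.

The zero-one rule: include type D iff E₂/h₂ > λE₁/(1+λh₁). Equality gives the switch point.
λE₁h₂ = E₂ + λE₂h₁ ⇒ λ = E₂/(E₁h₂ − E₂h₁) = 99/(1598 − 1089) = 0.1945 per min.

0.194 per min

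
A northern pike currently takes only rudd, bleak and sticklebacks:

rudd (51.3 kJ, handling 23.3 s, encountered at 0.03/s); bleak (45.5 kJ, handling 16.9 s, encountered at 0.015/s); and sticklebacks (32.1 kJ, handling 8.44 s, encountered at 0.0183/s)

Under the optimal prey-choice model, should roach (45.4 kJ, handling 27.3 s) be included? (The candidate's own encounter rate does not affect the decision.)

On rudd, bleak and sticklebacks alone, R = ΣλE/(1+Σλh) = 2.809/2.107 = 1.333 kJ/s.
Profitability of roach: 45.4/27.3 = 1.663 kJ/s.
1.663 > 1.333, so adding roach raises the average — include it.

Yes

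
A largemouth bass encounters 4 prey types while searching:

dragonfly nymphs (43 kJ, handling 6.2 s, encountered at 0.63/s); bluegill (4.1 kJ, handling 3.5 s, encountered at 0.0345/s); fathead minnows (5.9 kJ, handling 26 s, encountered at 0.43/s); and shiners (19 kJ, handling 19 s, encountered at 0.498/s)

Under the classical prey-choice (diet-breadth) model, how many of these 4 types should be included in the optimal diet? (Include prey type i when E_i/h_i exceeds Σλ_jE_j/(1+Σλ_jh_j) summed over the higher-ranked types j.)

E/h in descending order: dragonfly nymphs 6.94, bluegill 1.17, shiners 1, fathead minnows 0.227 kJ/s. The optimal diet is the largest prefix of this list for which every included type satisfies E_i/h_i > R on the types above it.
Rate on top 1: 5.522. bluegill: 1.17 < 5.522 → exclude; stop.
Optimal diet: dragonfly nymphs — 1 of 4 types.

1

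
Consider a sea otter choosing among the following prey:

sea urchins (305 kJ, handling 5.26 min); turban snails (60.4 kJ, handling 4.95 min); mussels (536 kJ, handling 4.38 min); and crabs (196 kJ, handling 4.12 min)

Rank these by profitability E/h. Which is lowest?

In descending order of E/h:
mussels: 536/4.38 = 122 kJ/min
sea urchins: 305/5.26 = 58 kJ/min
crabs: 196/4.12 = 47.6 kJ/min
turban snails: 60.4/4.95 = 12.2 kJ/min

turban snails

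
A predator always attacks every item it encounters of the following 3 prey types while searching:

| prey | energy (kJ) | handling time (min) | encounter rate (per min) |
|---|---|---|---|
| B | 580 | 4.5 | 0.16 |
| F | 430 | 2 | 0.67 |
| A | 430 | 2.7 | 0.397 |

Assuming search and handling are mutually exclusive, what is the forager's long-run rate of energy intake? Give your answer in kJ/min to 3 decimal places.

R = (0.16×580 + 0.67×430 + 0.397×430) / (1 + 0.16×4.5 + 0.67×2 + 0.397×2.7) = 551.6/4.132 = 133.5 kJ/min.

133.500 kJ/min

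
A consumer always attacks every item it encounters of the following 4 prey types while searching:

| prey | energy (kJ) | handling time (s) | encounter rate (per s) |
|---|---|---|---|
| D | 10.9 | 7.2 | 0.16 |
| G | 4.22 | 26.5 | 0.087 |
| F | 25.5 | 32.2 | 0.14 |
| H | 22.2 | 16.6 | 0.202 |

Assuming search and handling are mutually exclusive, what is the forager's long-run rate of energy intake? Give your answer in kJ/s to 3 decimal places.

0.825 kJ/s

R = (0.16×10.9 + 0.087×4.22 + 0.14×25.5 + 0.202×22.2) / (1 + 0.16×7.2 + 0.087×26.5 + 0.14×32.2 + 0.202×16.6) = 10.17/12.32 = 0.8252 kJ/s.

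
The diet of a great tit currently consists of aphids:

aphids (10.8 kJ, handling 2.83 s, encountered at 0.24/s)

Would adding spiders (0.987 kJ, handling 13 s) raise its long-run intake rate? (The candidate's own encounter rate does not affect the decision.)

Current rate: (0.24×10.8)/(1 + 0.24×2.83) = 1.544 kJ/s.
Profitability of spiders: 0.987/13 = 0.07592 kJ/s.
0.07592 < 1.544, so adding spiders would lower the average — exclude it.

No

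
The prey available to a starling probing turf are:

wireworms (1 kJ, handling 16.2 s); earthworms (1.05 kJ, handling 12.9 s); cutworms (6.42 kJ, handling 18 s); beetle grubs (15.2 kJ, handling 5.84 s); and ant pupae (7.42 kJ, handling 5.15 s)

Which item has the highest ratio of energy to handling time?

In descending order of E/h:
beetle grubs: 15.2/5.84 = 2.6 kJ/s
ant pupae: 7.42/5.15 = 1.44 kJ/s
cutworms: 6.42/18 = 0.357 kJ/s
earthworms: 1.05/12.9 = 0.0814 kJ/s
wireworms: 1/16.2 = 0.0617 kJ/s

beetle grubs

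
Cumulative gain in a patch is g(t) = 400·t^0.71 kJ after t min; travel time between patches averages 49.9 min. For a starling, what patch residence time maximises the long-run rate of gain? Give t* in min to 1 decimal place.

Maximise g(t)/(T+t): set derivative to zero → g'(t)(T+t) = g(t).
g'(t) = 0.71·400·t^-0.29. Setting 0.71·400·t^-0.29 = 400·t^0.71/(49.9+t) gives 0.71(49.9+t) = t, so 0.29·t = 0.71×49.9.
t* = 0.71×49.9/0.29 = 122.2 min.

122.2 min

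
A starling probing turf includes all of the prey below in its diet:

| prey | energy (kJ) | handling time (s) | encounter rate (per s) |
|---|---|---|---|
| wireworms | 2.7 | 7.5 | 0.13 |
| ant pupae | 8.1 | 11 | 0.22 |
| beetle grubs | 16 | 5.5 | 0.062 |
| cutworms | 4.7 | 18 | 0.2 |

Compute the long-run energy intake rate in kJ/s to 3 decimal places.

Energy encountered per unit search time: 0.13×2.7 + 0.22×8.1 + 0.062×16 + 0.2×4.7 = 4.065 kJ/s.
Handling time per unit search time: 0.13×7.5 + 0.22×11 + 0.062×5.5 + 0.2×18 = 7.336.
Rate = 4.065/(1 + 7.336) = 0.4876 kJ/s.

0.488 kJ/s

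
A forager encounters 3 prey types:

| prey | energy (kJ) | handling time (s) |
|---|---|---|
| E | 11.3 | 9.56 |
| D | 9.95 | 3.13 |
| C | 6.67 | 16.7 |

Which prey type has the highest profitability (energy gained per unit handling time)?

D

Profitability E/h (kJ/s): E = 11.3/9.56 = 1.18, D = 9.95/3.13 = 3.18, C = 6.67/16.7 = 0.399.
Ranked: D > E > C.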